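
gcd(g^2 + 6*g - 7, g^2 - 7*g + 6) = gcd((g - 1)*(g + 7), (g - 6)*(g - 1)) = g - 1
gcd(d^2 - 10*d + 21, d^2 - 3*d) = d - 3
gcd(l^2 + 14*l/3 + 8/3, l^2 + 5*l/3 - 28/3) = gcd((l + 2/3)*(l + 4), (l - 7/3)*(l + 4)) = l + 4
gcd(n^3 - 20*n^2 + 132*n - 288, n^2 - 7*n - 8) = n - 8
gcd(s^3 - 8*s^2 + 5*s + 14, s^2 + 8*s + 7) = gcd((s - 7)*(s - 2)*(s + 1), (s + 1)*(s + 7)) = s + 1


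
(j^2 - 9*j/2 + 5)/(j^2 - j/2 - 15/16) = 8*(-2*j^2 + 9*j - 10)/(-16*j^2 + 8*j + 15)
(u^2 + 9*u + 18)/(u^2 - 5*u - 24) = (u + 6)/(u - 8)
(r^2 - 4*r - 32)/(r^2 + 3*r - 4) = (r - 8)/(r - 1)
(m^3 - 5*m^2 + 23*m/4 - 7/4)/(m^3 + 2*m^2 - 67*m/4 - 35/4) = (2*m^2 - 3*m + 1)/(2*m^2 + 11*m + 5)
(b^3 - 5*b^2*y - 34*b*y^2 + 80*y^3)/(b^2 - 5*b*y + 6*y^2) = (-b^2 + 3*b*y + 40*y^2)/(-b + 3*y)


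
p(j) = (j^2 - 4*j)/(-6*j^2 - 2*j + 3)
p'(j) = (2*j - 4)/(-6*j^2 - 2*j + 3) + (12*j + 2)*(j^2 - 4*j)/(-6*j^2 - 2*j + 3)^2 = 2*(-13*j^2 + 3*j - 6)/(36*j^4 + 24*j^3 - 32*j^2 - 12*j + 9)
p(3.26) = 0.04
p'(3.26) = -0.06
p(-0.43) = 0.69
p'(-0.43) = -2.56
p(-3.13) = -0.45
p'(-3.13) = -0.12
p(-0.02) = 0.03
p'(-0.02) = -1.31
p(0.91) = 0.74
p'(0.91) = -1.96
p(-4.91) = -0.33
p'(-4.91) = -0.04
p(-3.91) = -0.38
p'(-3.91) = -0.07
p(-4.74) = -0.34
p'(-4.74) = -0.04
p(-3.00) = -0.47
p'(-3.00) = -0.13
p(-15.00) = -0.22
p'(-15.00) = 0.00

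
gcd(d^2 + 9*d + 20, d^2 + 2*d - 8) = d + 4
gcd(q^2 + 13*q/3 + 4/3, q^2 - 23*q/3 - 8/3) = q + 1/3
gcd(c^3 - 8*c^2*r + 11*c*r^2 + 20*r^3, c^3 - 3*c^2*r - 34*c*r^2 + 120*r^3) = c^2 - 9*c*r + 20*r^2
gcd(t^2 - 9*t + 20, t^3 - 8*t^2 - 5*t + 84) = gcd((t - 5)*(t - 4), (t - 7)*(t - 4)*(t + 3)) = t - 4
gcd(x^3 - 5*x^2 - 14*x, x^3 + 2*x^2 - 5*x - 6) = 1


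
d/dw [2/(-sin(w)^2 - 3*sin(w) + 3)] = 2*(2*sin(w) + 3)*cos(w)/(sin(w)^2 + 3*sin(w) - 3)^2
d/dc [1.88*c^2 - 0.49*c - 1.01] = 3.76*c - 0.49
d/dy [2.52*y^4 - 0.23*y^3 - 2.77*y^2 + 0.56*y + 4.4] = 10.08*y^3 - 0.69*y^2 - 5.54*y + 0.56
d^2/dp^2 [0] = 0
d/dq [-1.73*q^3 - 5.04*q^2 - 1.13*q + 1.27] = -5.19*q^2 - 10.08*q - 1.13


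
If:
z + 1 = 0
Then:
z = -1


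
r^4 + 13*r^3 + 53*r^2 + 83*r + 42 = (r + 1)*(r + 2)*(r + 3)*(r + 7)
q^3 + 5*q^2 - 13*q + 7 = (q - 1)^2*(q + 7)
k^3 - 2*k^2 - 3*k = k*(k - 3)*(k + 1)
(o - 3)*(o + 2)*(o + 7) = o^3 + 6*o^2 - 13*o - 42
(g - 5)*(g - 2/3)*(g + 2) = g^3 - 11*g^2/3 - 8*g + 20/3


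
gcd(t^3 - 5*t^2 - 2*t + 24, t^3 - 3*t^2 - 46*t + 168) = t - 4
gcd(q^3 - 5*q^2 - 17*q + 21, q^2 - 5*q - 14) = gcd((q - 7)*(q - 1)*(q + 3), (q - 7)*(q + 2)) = q - 7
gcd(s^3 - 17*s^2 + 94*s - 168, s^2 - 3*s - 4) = s - 4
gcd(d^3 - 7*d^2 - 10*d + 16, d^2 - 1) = d - 1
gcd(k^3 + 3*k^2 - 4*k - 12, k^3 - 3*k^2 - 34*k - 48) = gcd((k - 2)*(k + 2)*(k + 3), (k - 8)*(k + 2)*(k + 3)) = k^2 + 5*k + 6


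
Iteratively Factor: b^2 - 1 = (b - 1)*(b + 1)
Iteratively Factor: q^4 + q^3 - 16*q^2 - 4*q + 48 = (q - 2)*(q^3 + 3*q^2 - 10*q - 24) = (q - 2)*(q + 2)*(q^2 + q - 12) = (q - 3)*(q - 2)*(q + 2)*(q + 4)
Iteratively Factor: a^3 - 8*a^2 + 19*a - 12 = (a - 3)*(a^2 - 5*a + 4) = (a - 4)*(a - 3)*(a - 1)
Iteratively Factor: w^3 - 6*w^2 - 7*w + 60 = (w - 4)*(w^2 - 2*w - 15) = (w - 5)*(w - 4)*(w + 3)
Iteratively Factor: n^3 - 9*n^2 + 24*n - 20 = (n - 5)*(n^2 - 4*n + 4) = (n - 5)*(n - 2)*(n - 2)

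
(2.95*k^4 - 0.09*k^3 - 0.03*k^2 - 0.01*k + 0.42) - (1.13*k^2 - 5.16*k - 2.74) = 2.95*k^4 - 0.09*k^3 - 1.16*k^2 + 5.15*k + 3.16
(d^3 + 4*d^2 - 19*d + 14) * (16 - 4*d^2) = -4*d^5 - 16*d^4 + 92*d^3 + 8*d^2 - 304*d + 224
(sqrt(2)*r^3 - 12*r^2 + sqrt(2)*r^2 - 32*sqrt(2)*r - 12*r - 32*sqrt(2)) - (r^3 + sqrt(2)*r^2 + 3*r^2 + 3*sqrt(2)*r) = -r^3 + sqrt(2)*r^3 - 15*r^2 - 35*sqrt(2)*r - 12*r - 32*sqrt(2)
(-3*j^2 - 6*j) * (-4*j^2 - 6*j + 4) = 12*j^4 + 42*j^3 + 24*j^2 - 24*j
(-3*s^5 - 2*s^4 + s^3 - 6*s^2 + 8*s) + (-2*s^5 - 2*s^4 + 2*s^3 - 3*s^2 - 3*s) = -5*s^5 - 4*s^4 + 3*s^3 - 9*s^2 + 5*s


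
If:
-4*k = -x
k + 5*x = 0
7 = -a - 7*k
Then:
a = -7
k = 0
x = 0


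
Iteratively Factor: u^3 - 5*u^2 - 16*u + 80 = (u - 4)*(u^2 - u - 20) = (u - 5)*(u - 4)*(u + 4)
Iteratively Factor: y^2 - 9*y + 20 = (y - 4)*(y - 5)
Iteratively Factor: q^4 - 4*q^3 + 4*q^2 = (q - 2)*(q^3 - 2*q^2) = q*(q - 2)*(q^2 - 2*q) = q^2*(q - 2)*(q - 2)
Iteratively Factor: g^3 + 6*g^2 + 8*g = (g + 2)*(g^2 + 4*g) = g*(g + 2)*(g + 4)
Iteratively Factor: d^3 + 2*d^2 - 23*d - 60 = (d - 5)*(d^2 + 7*d + 12) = (d - 5)*(d + 3)*(d + 4)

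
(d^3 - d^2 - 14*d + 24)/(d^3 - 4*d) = (d^2 + d - 12)/(d*(d + 2))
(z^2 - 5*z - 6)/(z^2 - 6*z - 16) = (-z^2 + 5*z + 6)/(-z^2 + 6*z + 16)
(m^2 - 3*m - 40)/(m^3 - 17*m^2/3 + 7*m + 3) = 3*(m^2 - 3*m - 40)/(3*m^3 - 17*m^2 + 21*m + 9)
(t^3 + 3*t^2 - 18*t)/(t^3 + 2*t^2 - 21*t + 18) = t/(t - 1)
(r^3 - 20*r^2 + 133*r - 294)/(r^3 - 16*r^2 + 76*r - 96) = (r^2 - 14*r + 49)/(r^2 - 10*r + 16)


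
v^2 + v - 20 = (v - 4)*(v + 5)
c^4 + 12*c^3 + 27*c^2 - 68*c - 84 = (c - 2)*(c + 1)*(c + 6)*(c + 7)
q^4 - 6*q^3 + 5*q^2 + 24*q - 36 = (q - 3)^2*(q - 2)*(q + 2)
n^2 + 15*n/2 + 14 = (n + 7/2)*(n + 4)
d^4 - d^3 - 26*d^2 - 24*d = d*(d - 6)*(d + 1)*(d + 4)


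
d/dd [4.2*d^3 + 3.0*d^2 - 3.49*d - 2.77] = 12.6*d^2 + 6.0*d - 3.49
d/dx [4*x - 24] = 4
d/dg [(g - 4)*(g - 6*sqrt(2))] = 2*g - 6*sqrt(2) - 4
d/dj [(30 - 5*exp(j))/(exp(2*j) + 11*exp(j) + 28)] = 5*((exp(j) - 6)*(2*exp(j) + 11) - exp(2*j) - 11*exp(j) - 28)*exp(j)/(exp(2*j) + 11*exp(j) + 28)^2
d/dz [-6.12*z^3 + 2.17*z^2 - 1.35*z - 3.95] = -18.36*z^2 + 4.34*z - 1.35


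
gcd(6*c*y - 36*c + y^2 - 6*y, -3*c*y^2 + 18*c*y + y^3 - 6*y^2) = y - 6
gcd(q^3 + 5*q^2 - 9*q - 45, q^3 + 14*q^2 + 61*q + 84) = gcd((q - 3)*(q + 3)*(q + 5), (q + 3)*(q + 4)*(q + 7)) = q + 3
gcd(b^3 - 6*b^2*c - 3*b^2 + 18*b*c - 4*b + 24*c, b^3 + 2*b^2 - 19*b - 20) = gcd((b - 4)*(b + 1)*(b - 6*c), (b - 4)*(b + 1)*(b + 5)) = b^2 - 3*b - 4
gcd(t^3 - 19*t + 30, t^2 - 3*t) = t - 3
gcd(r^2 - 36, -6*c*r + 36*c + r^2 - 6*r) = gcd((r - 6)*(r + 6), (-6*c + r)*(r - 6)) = r - 6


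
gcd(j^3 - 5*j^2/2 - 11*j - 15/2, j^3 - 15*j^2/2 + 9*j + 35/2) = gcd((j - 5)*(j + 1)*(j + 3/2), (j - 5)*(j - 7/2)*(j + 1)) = j^2 - 4*j - 5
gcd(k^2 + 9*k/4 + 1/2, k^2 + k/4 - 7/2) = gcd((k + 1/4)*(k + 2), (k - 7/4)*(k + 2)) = k + 2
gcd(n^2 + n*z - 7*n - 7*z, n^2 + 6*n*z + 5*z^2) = n + z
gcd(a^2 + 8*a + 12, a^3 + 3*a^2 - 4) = a + 2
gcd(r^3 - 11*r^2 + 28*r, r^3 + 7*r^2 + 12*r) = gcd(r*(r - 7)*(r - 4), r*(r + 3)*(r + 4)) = r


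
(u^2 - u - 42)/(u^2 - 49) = (u + 6)/(u + 7)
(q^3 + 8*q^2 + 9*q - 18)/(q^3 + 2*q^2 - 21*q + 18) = (q + 3)/(q - 3)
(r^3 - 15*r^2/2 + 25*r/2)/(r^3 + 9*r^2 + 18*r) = (2*r^2 - 15*r + 25)/(2*(r^2 + 9*r + 18))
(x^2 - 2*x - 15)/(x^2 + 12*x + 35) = (x^2 - 2*x - 15)/(x^2 + 12*x + 35)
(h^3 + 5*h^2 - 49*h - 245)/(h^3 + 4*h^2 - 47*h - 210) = (h + 7)/(h + 6)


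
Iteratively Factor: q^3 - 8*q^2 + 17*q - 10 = (q - 1)*(q^2 - 7*q + 10) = (q - 2)*(q - 1)*(q - 5)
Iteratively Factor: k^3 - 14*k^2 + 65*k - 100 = (k - 5)*(k^2 - 9*k + 20) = (k - 5)^2*(k - 4)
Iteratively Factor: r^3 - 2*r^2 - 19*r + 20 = (r - 5)*(r^2 + 3*r - 4) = (r - 5)*(r + 4)*(r - 1)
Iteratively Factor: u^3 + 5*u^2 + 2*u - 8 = (u + 4)*(u^2 + u - 2) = (u - 1)*(u + 4)*(u + 2)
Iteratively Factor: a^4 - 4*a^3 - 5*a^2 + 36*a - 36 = (a - 2)*(a^3 - 2*a^2 - 9*a + 18) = (a - 2)*(a + 3)*(a^2 - 5*a + 6) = (a - 3)*(a - 2)*(a + 3)*(a - 2)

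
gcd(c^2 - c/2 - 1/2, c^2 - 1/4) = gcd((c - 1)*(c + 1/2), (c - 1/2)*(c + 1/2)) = c + 1/2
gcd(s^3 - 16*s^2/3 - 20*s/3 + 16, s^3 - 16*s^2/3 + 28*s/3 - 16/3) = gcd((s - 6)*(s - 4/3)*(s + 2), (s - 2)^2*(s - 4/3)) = s - 4/3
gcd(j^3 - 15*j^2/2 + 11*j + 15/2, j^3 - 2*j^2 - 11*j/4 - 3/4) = j^2 - 5*j/2 - 3/2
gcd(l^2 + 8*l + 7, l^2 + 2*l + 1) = l + 1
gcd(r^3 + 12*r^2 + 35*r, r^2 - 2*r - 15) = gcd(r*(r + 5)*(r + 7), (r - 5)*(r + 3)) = 1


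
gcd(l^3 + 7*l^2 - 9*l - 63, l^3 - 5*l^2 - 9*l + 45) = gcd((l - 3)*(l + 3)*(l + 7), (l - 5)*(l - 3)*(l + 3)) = l^2 - 9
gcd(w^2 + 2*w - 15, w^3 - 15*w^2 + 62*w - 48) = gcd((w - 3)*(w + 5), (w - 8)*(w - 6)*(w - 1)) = 1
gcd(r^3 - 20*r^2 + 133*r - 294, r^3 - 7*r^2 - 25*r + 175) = r - 7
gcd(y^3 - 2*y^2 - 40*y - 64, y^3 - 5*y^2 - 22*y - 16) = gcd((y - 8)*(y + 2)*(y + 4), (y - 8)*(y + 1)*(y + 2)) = y^2 - 6*y - 16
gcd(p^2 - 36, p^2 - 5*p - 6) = p - 6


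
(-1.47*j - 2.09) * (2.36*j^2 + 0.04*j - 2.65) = -3.4692*j^3 - 4.9912*j^2 + 3.8119*j + 5.5385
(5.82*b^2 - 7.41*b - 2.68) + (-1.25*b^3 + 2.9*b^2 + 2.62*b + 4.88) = -1.25*b^3 + 8.72*b^2 - 4.79*b + 2.2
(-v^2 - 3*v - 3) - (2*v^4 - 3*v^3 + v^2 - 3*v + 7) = -2*v^4 + 3*v^3 - 2*v^2 - 10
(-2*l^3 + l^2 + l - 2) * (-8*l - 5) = 16*l^4 + 2*l^3 - 13*l^2 + 11*l + 10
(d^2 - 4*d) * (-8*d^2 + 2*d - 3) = -8*d^4 + 34*d^3 - 11*d^2 + 12*d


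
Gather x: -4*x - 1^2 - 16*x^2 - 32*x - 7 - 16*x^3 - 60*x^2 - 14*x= -16*x^3 - 76*x^2 - 50*x - 8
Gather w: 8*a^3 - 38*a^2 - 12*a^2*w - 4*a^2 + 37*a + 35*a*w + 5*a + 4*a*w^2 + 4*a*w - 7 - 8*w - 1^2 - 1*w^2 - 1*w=8*a^3 - 42*a^2 + 42*a + w^2*(4*a - 1) + w*(-12*a^2 + 39*a - 9) - 8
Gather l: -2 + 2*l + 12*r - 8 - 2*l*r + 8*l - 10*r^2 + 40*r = l*(10 - 2*r) - 10*r^2 + 52*r - 10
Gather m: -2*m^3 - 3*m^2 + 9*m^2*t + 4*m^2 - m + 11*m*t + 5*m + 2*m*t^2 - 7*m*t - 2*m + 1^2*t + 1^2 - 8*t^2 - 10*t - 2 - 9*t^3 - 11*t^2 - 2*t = -2*m^3 + m^2*(9*t + 1) + m*(2*t^2 + 4*t + 2) - 9*t^3 - 19*t^2 - 11*t - 1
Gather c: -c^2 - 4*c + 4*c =-c^2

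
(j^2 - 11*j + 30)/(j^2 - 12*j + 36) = (j - 5)/(j - 6)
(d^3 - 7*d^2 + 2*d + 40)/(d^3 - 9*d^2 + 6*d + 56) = (d - 5)/(d - 7)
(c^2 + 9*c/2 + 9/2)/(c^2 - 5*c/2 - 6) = (c + 3)/(c - 4)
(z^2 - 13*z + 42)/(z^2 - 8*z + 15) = (z^2 - 13*z + 42)/(z^2 - 8*z + 15)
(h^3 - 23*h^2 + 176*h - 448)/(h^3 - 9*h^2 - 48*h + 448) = (h - 7)/(h + 7)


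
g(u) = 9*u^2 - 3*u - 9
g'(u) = 18*u - 3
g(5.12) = 211.57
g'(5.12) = 89.16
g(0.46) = -8.48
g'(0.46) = 5.28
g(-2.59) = 59.14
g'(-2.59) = -49.62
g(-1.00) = 3.00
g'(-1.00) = -21.00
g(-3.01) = 81.57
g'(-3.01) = -57.18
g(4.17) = 134.99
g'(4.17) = 72.06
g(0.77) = -5.97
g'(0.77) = 10.86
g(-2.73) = 66.27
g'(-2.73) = -52.14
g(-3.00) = 81.00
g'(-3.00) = -57.00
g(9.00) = 693.00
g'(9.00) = 159.00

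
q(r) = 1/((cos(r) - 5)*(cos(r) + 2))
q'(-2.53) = 0.06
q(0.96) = -0.09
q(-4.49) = -0.11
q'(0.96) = -0.01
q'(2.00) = -0.05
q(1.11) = -0.09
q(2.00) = -0.12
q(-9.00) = -0.16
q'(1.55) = -0.03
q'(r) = sin(r)/((cos(r) - 5)*(cos(r) + 2)^2) + sin(r)/((cos(r) - 5)^2*(cos(r) + 2))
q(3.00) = -0.17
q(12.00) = -0.08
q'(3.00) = -0.02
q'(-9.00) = 0.05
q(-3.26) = -0.17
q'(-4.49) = -0.04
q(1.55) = -0.10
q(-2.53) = -0.15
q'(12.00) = 0.01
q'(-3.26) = -0.02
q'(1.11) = -0.02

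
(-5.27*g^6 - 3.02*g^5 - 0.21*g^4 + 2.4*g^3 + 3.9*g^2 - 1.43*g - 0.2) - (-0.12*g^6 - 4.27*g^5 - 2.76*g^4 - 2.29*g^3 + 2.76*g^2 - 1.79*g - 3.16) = -5.15*g^6 + 1.25*g^5 + 2.55*g^4 + 4.69*g^3 + 1.14*g^2 + 0.36*g + 2.96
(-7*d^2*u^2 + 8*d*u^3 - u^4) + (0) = -7*d^2*u^2 + 8*d*u^3 - u^4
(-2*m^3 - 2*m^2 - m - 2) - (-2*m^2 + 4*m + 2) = -2*m^3 - 5*m - 4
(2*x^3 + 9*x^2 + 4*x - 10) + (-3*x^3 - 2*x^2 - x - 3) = -x^3 + 7*x^2 + 3*x - 13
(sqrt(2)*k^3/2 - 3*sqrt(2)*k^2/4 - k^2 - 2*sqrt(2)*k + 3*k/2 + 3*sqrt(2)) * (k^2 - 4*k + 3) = sqrt(2)*k^5/2 - 11*sqrt(2)*k^4/4 - k^4 + 5*sqrt(2)*k^3/2 + 11*k^3/2 - 9*k^2 + 35*sqrt(2)*k^2/4 - 18*sqrt(2)*k + 9*k/2 + 9*sqrt(2)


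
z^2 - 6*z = z*(z - 6)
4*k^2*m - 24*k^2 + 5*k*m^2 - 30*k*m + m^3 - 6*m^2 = (k + m)*(4*k + m)*(m - 6)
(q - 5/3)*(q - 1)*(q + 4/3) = q^3 - 4*q^2/3 - 17*q/9 + 20/9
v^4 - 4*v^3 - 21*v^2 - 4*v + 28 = (v - 7)*(v - 1)*(v + 2)^2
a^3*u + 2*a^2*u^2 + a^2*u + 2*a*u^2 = a*(a + 2*u)*(a*u + u)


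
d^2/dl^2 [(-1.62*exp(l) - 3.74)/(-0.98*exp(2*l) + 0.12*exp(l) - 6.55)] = (1.555848*exp(4*l) + 14.558096*exp(3*l) - 63.712152*exp(2*l) - 94.701064*exp(l) + 72.44169)*exp(l)/(0.941192*exp(6*l) - 0.345744*exp(5*l) + 18.914196*exp(4*l) - 4.623408*exp(3*l) + 126.41631*exp(2*l) - 15.4449*exp(l) + 281.011375)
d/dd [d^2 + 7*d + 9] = 2*d + 7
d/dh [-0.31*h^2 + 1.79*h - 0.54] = 1.79 - 0.62*h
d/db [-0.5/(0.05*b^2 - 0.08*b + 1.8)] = (0.05*b - 0.04)/(0.05*b^2 - 0.08*b + 1.8)^2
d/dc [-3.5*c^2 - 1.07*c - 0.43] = -7.0*c - 1.07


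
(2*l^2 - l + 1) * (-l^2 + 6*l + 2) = -2*l^4 + 13*l^3 - 3*l^2 + 4*l + 2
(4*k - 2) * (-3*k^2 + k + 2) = -12*k^3 + 10*k^2 + 6*k - 4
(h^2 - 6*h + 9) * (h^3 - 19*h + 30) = h^5 - 6*h^4 - 10*h^3 + 144*h^2 - 351*h + 270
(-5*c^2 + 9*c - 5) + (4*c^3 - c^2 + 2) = 4*c^3 - 6*c^2 + 9*c - 3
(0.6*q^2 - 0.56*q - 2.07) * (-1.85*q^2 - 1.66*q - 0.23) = -1.11*q^4 + 0.0400000000000004*q^3 + 4.6211*q^2 + 3.565*q + 0.4761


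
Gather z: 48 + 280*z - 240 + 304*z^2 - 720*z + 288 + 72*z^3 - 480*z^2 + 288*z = 72*z^3 - 176*z^2 - 152*z + 96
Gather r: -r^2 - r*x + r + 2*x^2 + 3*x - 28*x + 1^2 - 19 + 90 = -r^2 + r*(1 - x) + 2*x^2 - 25*x + 72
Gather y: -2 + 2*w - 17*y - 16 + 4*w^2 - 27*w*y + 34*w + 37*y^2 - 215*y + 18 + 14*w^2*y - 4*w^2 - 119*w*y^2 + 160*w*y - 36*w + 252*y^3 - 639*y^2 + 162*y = 252*y^3 + y^2*(-119*w - 602) + y*(14*w^2 + 133*w - 70)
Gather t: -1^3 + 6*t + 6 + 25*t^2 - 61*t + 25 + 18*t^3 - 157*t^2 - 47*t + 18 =18*t^3 - 132*t^2 - 102*t + 48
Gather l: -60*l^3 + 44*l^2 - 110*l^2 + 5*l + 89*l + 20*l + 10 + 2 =-60*l^3 - 66*l^2 + 114*l + 12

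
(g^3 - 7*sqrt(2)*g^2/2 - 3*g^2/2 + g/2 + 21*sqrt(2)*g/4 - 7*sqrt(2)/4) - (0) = g^3 - 7*sqrt(2)*g^2/2 - 3*g^2/2 + g/2 + 21*sqrt(2)*g/4 - 7*sqrt(2)/4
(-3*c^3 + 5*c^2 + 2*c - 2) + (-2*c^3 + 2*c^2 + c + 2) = -5*c^3 + 7*c^2 + 3*c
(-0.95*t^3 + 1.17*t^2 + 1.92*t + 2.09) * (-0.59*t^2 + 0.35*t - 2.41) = 0.5605*t^5 - 1.0228*t^4 + 1.5662*t^3 - 3.3808*t^2 - 3.8957*t - 5.0369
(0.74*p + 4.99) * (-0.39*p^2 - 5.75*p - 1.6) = -0.2886*p^3 - 6.2011*p^2 - 29.8765*p - 7.984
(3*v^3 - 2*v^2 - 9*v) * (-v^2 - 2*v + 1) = -3*v^5 - 4*v^4 + 16*v^3 + 16*v^2 - 9*v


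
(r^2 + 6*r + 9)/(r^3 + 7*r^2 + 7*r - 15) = (r + 3)/(r^2 + 4*r - 5)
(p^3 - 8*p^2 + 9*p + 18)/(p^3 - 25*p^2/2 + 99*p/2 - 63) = 2*(p + 1)/(2*p - 7)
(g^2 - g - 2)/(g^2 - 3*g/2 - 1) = 2*(g + 1)/(2*g + 1)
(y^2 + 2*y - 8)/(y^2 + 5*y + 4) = (y - 2)/(y + 1)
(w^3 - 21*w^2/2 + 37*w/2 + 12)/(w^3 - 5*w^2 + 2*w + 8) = (2*w^3 - 21*w^2 + 37*w + 24)/(2*(w^3 - 5*w^2 + 2*w + 8))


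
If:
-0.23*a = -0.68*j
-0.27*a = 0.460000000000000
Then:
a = -1.70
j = -0.58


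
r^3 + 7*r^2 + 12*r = r*(r + 3)*(r + 4)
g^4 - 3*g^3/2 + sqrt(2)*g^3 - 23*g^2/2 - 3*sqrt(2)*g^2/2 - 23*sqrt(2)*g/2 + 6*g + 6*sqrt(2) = (g - 4)*(g - 1/2)*(g + 3)*(g + sqrt(2))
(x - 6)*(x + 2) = x^2 - 4*x - 12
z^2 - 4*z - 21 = (z - 7)*(z + 3)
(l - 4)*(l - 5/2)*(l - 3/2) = l^3 - 8*l^2 + 79*l/4 - 15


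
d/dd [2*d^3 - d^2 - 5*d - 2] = 6*d^2 - 2*d - 5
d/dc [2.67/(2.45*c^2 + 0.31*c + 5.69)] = (-13.083*c - 0.8277)/(2.45*c^2 + 0.31*c + 5.69)^2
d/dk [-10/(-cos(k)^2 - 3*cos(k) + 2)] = 10*(2*cos(k) + 3)*sin(k)/(cos(k)^2 + 3*cos(k) - 2)^2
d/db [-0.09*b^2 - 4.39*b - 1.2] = -0.18*b - 4.39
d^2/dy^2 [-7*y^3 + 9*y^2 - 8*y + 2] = 18 - 42*y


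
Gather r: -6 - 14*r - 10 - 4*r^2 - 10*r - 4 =-4*r^2 - 24*r - 20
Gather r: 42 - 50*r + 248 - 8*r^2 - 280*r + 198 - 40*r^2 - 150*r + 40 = -48*r^2 - 480*r + 528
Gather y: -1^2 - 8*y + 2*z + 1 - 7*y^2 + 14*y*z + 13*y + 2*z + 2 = -7*y^2 + y*(14*z + 5) + 4*z + 2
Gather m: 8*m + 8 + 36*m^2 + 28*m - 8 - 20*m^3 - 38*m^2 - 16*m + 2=-20*m^3 - 2*m^2 + 20*m + 2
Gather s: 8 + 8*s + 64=8*s + 72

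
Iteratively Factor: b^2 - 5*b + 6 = (b - 3)*(b - 2)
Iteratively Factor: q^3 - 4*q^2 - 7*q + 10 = (q - 5)*(q^2 + q - 2) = (q - 5)*(q - 1)*(q + 2)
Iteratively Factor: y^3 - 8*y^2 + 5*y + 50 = (y + 2)*(y^2 - 10*y + 25) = (y - 5)*(y + 2)*(y - 5)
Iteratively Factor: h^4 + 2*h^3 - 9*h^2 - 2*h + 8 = (h + 1)*(h^3 + h^2 - 10*h + 8) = (h + 1)*(h + 4)*(h^2 - 3*h + 2) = (h - 2)*(h + 1)*(h + 4)*(h - 1)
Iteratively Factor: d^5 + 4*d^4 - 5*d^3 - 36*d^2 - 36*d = (d + 2)*(d^4 + 2*d^3 - 9*d^2 - 18*d) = (d - 3)*(d + 2)*(d^3 + 5*d^2 + 6*d) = (d - 3)*(d + 2)*(d + 3)*(d^2 + 2*d) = d*(d - 3)*(d + 2)*(d + 3)*(d + 2)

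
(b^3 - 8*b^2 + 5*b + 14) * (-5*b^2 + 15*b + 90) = -5*b^5 + 55*b^4 - 55*b^3 - 715*b^2 + 660*b + 1260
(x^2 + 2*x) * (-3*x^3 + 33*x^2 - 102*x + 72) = -3*x^5 + 27*x^4 - 36*x^3 - 132*x^2 + 144*x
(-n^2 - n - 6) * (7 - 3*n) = 3*n^3 - 4*n^2 + 11*n - 42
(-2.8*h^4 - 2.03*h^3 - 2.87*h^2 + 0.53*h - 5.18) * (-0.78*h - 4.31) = 2.184*h^5 + 13.6514*h^4 + 10.9879*h^3 + 11.9563*h^2 + 1.7561*h + 22.3258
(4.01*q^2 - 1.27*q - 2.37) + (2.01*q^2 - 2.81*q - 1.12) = 6.02*q^2 - 4.08*q - 3.49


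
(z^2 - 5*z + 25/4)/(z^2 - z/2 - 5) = (z - 5/2)/(z + 2)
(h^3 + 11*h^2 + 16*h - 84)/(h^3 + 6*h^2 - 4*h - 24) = (h + 7)/(h + 2)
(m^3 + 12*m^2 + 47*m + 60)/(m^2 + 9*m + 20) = m + 3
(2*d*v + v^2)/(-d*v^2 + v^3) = (2*d + v)/(v*(-d + v))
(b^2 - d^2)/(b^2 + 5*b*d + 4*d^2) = (b - d)/(b + 4*d)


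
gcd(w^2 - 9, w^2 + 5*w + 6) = w + 3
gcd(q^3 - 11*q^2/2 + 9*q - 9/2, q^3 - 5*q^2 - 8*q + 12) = q - 1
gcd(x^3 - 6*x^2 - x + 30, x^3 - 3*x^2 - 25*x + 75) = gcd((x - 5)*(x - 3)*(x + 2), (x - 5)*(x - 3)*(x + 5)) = x^2 - 8*x + 15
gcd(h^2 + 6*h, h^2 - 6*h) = h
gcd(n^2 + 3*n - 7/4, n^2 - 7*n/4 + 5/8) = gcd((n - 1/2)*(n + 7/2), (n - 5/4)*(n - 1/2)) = n - 1/2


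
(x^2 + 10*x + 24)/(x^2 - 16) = (x + 6)/(x - 4)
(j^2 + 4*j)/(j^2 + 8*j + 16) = j/(j + 4)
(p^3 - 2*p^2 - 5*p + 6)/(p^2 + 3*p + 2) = (p^2 - 4*p + 3)/(p + 1)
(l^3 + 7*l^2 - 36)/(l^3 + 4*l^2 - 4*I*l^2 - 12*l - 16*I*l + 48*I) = (l + 3)/(l - 4*I)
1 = 1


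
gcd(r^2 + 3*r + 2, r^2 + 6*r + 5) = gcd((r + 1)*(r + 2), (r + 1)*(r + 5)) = r + 1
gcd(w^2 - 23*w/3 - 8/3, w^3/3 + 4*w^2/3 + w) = 1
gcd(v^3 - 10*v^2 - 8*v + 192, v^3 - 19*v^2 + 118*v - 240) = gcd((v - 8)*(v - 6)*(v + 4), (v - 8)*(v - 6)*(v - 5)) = v^2 - 14*v + 48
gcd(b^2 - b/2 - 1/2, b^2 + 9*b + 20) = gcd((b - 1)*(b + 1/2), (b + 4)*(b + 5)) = 1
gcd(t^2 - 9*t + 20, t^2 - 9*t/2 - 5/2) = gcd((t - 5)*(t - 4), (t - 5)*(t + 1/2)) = t - 5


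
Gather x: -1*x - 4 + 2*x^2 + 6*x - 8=2*x^2 + 5*x - 12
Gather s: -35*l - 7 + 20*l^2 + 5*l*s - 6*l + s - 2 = 20*l^2 - 41*l + s*(5*l + 1) - 9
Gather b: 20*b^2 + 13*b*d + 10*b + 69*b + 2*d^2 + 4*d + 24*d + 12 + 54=20*b^2 + b*(13*d + 79) + 2*d^2 + 28*d + 66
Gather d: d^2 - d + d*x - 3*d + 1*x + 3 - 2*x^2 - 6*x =d^2 + d*(x - 4) - 2*x^2 - 5*x + 3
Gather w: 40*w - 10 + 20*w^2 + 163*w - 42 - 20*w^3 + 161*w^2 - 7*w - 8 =-20*w^3 + 181*w^2 + 196*w - 60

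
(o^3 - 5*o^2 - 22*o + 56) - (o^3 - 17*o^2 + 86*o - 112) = 12*o^2 - 108*o + 168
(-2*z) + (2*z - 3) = -3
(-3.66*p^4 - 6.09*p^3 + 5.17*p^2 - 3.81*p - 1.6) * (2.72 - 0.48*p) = 1.7568*p^5 - 7.032*p^4 - 19.0464*p^3 + 15.8912*p^2 - 9.5952*p - 4.352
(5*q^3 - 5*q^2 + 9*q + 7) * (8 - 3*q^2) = -15*q^5 + 15*q^4 + 13*q^3 - 61*q^2 + 72*q + 56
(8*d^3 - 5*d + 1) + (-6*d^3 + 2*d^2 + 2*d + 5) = 2*d^3 + 2*d^2 - 3*d + 6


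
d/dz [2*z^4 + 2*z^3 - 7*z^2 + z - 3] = 8*z^3 + 6*z^2 - 14*z + 1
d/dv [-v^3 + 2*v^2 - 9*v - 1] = -3*v^2 + 4*v - 9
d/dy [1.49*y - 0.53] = 1.49000000000000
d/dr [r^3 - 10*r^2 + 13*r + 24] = 3*r^2 - 20*r + 13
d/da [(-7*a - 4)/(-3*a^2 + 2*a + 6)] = (-21*a^2 - 24*a - 34)/(9*a^4 - 12*a^3 - 32*a^2 + 24*a + 36)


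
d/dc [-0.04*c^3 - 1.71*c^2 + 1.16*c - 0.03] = -0.12*c^2 - 3.42*c + 1.16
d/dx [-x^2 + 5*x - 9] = 5 - 2*x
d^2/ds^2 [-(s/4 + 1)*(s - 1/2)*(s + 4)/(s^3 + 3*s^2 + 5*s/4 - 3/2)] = 2*(-9*s^3 - 78*s^2 - 192*s - 146)/(8*s^6 + 84*s^5 + 366*s^4 + 847*s^3 + 1098*s^2 + 756*s + 216)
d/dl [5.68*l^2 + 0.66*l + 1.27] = 11.36*l + 0.66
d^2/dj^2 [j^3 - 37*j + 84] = 6*j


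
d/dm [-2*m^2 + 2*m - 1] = 2 - 4*m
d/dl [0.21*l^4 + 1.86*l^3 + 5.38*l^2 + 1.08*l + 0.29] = 0.84*l^3 + 5.58*l^2 + 10.76*l + 1.08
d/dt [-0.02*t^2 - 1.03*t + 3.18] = -0.04*t - 1.03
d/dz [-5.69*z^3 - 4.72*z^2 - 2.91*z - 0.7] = -17.07*z^2 - 9.44*z - 2.91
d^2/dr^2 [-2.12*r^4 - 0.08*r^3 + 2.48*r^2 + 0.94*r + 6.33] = -25.44*r^2 - 0.48*r + 4.96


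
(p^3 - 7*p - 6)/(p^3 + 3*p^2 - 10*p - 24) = (p + 1)/(p + 4)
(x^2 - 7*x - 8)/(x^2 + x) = (x - 8)/x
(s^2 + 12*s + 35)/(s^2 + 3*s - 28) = (s + 5)/(s - 4)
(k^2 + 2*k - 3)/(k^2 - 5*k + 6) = (k^2 + 2*k - 3)/(k^2 - 5*k + 6)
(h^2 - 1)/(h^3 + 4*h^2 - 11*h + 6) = (h + 1)/(h^2 + 5*h - 6)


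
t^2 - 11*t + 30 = (t - 6)*(t - 5)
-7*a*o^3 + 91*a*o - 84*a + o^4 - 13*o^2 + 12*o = (-7*a + o)*(o - 3)*(o - 1)*(o + 4)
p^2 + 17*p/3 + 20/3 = (p + 5/3)*(p + 4)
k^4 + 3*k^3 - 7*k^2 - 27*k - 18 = (k - 3)*(k + 1)*(k + 2)*(k + 3)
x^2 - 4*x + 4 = (x - 2)^2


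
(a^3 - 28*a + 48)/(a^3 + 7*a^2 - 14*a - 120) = (a - 2)/(a + 5)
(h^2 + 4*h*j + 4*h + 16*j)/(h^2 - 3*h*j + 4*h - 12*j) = (h + 4*j)/(h - 3*j)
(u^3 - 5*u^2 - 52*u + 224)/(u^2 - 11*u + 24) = (u^2 + 3*u - 28)/(u - 3)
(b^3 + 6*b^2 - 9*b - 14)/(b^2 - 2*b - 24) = (-b^3 - 6*b^2 + 9*b + 14)/(-b^2 + 2*b + 24)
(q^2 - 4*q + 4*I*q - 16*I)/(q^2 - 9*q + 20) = (q + 4*I)/(q - 5)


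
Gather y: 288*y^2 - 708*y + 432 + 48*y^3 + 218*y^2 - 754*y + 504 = 48*y^3 + 506*y^2 - 1462*y + 936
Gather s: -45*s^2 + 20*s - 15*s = -45*s^2 + 5*s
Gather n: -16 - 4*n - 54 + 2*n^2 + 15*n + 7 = 2*n^2 + 11*n - 63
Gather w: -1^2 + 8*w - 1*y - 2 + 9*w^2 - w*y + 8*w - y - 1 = 9*w^2 + w*(16 - y) - 2*y - 4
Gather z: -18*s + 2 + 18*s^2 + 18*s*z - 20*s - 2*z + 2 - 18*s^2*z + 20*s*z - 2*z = 18*s^2 - 38*s + z*(-18*s^2 + 38*s - 4) + 4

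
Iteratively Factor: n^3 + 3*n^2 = (n)*(n^2 + 3*n) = n^2*(n + 3)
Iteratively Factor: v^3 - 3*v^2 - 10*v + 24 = (v - 2)*(v^2 - v - 12) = (v - 2)*(v + 3)*(v - 4)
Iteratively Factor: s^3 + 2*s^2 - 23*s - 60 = (s + 3)*(s^2 - s - 20) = (s + 3)*(s + 4)*(s - 5)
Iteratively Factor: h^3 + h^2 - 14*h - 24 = (h + 3)*(h^2 - 2*h - 8) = (h + 2)*(h + 3)*(h - 4)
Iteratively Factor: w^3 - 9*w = (w)*(w^2 - 9) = w*(w + 3)*(w - 3)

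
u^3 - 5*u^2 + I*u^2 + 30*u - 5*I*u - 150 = (u - 5)*(u - 5*I)*(u + 6*I)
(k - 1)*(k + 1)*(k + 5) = k^3 + 5*k^2 - k - 5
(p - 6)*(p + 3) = p^2 - 3*p - 18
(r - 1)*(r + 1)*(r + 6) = r^3 + 6*r^2 - r - 6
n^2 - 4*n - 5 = (n - 5)*(n + 1)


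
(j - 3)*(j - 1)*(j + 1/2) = j^3 - 7*j^2/2 + j + 3/2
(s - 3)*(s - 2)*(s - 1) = s^3 - 6*s^2 + 11*s - 6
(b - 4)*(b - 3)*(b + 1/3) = b^3 - 20*b^2/3 + 29*b/3 + 4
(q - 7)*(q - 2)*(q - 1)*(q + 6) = q^4 - 4*q^3 - 37*q^2 + 124*q - 84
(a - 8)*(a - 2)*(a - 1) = a^3 - 11*a^2 + 26*a - 16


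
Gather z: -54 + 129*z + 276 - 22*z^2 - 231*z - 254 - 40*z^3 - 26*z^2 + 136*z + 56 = -40*z^3 - 48*z^2 + 34*z + 24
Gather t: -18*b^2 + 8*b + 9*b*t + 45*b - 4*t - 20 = -18*b^2 + 53*b + t*(9*b - 4) - 20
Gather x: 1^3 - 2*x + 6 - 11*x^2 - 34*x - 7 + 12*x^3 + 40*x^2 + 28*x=12*x^3 + 29*x^2 - 8*x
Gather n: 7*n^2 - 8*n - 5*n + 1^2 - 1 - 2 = 7*n^2 - 13*n - 2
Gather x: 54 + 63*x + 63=63*x + 117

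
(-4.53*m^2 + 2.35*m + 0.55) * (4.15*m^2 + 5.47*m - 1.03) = -18.7995*m^4 - 15.0266*m^3 + 19.8029*m^2 + 0.588*m - 0.5665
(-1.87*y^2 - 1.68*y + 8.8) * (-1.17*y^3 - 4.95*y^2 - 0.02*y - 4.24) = 2.1879*y^5 + 11.2221*y^4 - 1.9426*y^3 - 35.5976*y^2 + 6.9472*y - 37.312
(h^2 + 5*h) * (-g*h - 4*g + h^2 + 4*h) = -g*h^3 - 9*g*h^2 - 20*g*h + h^4 + 9*h^3 + 20*h^2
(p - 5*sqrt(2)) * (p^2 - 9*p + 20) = p^3 - 9*p^2 - 5*sqrt(2)*p^2 + 20*p + 45*sqrt(2)*p - 100*sqrt(2)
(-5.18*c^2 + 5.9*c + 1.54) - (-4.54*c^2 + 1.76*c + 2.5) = -0.64*c^2 + 4.14*c - 0.96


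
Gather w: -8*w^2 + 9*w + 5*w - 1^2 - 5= -8*w^2 + 14*w - 6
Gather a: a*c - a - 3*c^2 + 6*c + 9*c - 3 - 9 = a*(c - 1) - 3*c^2 + 15*c - 12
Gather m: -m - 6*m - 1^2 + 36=35 - 7*m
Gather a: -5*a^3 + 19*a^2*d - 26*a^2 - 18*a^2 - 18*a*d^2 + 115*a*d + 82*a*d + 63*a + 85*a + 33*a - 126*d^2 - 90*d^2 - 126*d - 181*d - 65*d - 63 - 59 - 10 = -5*a^3 + a^2*(19*d - 44) + a*(-18*d^2 + 197*d + 181) - 216*d^2 - 372*d - 132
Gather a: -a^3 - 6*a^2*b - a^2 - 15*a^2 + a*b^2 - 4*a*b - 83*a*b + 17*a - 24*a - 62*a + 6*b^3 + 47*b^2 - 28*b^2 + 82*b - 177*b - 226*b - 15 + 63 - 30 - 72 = -a^3 + a^2*(-6*b - 16) + a*(b^2 - 87*b - 69) + 6*b^3 + 19*b^2 - 321*b - 54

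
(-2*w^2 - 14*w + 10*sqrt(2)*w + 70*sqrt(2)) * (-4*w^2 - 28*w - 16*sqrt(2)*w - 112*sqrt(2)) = 8*w^4 - 8*sqrt(2)*w^3 + 112*w^3 - 112*sqrt(2)*w^2 + 72*w^2 - 4480*w - 392*sqrt(2)*w - 15680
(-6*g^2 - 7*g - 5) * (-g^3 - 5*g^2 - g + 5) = 6*g^5 + 37*g^4 + 46*g^3 + 2*g^2 - 30*g - 25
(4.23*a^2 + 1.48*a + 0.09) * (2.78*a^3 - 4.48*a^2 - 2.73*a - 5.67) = 11.7594*a^5 - 14.836*a^4 - 17.9281*a^3 - 28.4277*a^2 - 8.6373*a - 0.5103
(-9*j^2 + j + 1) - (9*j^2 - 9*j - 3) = -18*j^2 + 10*j + 4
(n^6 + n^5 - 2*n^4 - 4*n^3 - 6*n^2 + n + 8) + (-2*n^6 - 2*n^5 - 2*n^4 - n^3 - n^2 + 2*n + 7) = -n^6 - n^5 - 4*n^4 - 5*n^3 - 7*n^2 + 3*n + 15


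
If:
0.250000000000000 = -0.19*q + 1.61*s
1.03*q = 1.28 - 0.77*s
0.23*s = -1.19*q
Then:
No Solution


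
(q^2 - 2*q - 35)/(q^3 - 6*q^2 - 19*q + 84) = (q + 5)/(q^2 + q - 12)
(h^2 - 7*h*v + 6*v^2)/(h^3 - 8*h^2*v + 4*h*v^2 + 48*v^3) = (-h + v)/(-h^2 + 2*h*v + 8*v^2)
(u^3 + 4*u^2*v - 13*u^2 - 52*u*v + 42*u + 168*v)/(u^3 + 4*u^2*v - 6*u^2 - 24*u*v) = (u - 7)/u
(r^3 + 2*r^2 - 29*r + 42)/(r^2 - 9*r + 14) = (r^2 + 4*r - 21)/(r - 7)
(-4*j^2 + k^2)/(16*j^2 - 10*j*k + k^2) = (-2*j - k)/(8*j - k)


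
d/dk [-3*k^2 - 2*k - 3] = -6*k - 2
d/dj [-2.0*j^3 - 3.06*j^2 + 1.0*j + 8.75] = -6.0*j^2 - 6.12*j + 1.0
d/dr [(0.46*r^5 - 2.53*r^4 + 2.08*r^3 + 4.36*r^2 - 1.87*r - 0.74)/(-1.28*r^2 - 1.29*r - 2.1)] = (-1.7664*r^6 + 4.1032*r^5 + 2.2987*r^4 + 15.8856*r^3 - 21.122*r^2 - 20.2064*r + 2.9724)/(1.6384*r^4 + 3.3024*r^3 + 7.0401*r^2 + 5.418*r + 4.41)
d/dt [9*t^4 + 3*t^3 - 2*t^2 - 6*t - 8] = 36*t^3 + 9*t^2 - 4*t - 6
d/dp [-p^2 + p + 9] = 1 - 2*p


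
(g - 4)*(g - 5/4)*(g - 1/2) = g^3 - 23*g^2/4 + 61*g/8 - 5/2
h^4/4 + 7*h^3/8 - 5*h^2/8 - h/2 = h*(h/4 + 1)*(h - 1)*(h + 1/2)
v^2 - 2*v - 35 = (v - 7)*(v + 5)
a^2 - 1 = (a - 1)*(a + 1)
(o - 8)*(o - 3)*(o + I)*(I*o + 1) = I*o^4 - 11*I*o^3 + 25*I*o^2 - 11*I*o + 24*I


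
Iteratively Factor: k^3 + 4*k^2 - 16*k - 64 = (k - 4)*(k^2 + 8*k + 16) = (k - 4)*(k + 4)*(k + 4)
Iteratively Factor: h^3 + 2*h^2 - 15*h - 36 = (h + 3)*(h^2 - h - 12) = (h + 3)^2*(h - 4)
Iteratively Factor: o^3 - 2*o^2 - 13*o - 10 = (o - 5)*(o^2 + 3*o + 2) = (o - 5)*(o + 1)*(o + 2)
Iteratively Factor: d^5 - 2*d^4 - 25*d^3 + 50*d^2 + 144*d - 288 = (d - 3)*(d^4 + d^3 - 22*d^2 - 16*d + 96) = (d - 3)*(d - 2)*(d^3 + 3*d^2 - 16*d - 48) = (d - 4)*(d - 3)*(d - 2)*(d^2 + 7*d + 12) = (d - 4)*(d - 3)*(d - 2)*(d + 4)*(d + 3)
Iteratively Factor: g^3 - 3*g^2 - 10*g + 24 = (g - 4)*(g^2 + g - 6) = (g - 4)*(g + 3)*(g - 2)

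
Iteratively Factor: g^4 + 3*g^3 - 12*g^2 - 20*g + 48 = (g - 2)*(g^3 + 5*g^2 - 2*g - 24) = (g - 2)*(g + 4)*(g^2 + g - 6) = (g - 2)^2*(g + 4)*(g + 3)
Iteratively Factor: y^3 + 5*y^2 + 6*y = (y)*(y^2 + 5*y + 6) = y*(y + 2)*(y + 3)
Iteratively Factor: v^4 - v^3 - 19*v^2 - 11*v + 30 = (v - 5)*(v^3 + 4*v^2 + v - 6) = (v - 5)*(v + 3)*(v^2 + v - 2) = (v - 5)*(v + 2)*(v + 3)*(v - 1)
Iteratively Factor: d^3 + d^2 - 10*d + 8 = (d - 1)*(d^2 + 2*d - 8) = (d - 2)*(d - 1)*(d + 4)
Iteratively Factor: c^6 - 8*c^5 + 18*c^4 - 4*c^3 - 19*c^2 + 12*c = (c + 1)*(c^5 - 9*c^4 + 27*c^3 - 31*c^2 + 12*c) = (c - 1)*(c + 1)*(c^4 - 8*c^3 + 19*c^2 - 12*c) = (c - 3)*(c - 1)*(c + 1)*(c^3 - 5*c^2 + 4*c) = (c - 4)*(c - 3)*(c - 1)*(c + 1)*(c^2 - c) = c*(c - 4)*(c - 3)*(c - 1)*(c + 1)*(c - 1)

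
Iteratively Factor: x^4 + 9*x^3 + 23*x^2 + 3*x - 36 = (x + 3)*(x^3 + 6*x^2 + 5*x - 12) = (x + 3)^2*(x^2 + 3*x - 4) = (x + 3)^2*(x + 4)*(x - 1)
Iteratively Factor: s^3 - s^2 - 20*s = (s)*(s^2 - s - 20) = s*(s + 4)*(s - 5)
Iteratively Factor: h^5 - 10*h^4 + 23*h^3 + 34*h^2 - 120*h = (h - 5)*(h^4 - 5*h^3 - 2*h^2 + 24*h) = (h - 5)*(h - 3)*(h^3 - 2*h^2 - 8*h) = (h - 5)*(h - 3)*(h + 2)*(h^2 - 4*h) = h*(h - 5)*(h - 3)*(h + 2)*(h - 4)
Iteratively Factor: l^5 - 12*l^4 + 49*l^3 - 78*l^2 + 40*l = (l - 1)*(l^4 - 11*l^3 + 38*l^2 - 40*l) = (l - 2)*(l - 1)*(l^3 - 9*l^2 + 20*l) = l*(l - 2)*(l - 1)*(l^2 - 9*l + 20) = l*(l - 5)*(l - 2)*(l - 1)*(l - 4)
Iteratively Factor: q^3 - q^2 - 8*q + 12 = (q - 2)*(q^2 + q - 6) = (q - 2)*(q + 3)*(q - 2)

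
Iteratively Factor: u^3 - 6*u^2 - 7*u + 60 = (u - 4)*(u^2 - 2*u - 15) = (u - 4)*(u + 3)*(u - 5)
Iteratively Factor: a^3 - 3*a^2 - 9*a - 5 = (a - 5)*(a^2 + 2*a + 1) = (a - 5)*(a + 1)*(a + 1)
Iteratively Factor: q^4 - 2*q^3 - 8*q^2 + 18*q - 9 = (q - 1)*(q^3 - q^2 - 9*q + 9) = (q - 1)^2*(q^2 - 9) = (q - 1)^2*(q + 3)*(q - 3)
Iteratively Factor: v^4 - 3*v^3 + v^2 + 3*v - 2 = (v - 1)*(v^3 - 2*v^2 - v + 2) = (v - 1)*(v + 1)*(v^2 - 3*v + 2) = (v - 1)^2*(v + 1)*(v - 2)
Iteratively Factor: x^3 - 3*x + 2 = (x + 2)*(x^2 - 2*x + 1) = (x - 1)*(x + 2)*(x - 1)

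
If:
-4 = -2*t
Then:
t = 2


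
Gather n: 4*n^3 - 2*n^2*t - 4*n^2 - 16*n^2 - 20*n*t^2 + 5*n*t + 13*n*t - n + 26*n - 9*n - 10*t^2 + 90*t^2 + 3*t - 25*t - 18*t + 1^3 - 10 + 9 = 4*n^3 + n^2*(-2*t - 20) + n*(-20*t^2 + 18*t + 16) + 80*t^2 - 40*t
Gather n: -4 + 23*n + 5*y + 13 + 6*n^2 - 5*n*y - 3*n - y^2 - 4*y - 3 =6*n^2 + n*(20 - 5*y) - y^2 + y + 6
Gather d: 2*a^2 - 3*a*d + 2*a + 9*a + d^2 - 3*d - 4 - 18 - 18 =2*a^2 + 11*a + d^2 + d*(-3*a - 3) - 40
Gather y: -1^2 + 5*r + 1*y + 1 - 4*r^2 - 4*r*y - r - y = -4*r^2 - 4*r*y + 4*r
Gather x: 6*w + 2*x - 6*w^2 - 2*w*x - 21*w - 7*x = -6*w^2 - 15*w + x*(-2*w - 5)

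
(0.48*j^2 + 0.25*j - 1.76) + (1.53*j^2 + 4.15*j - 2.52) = 2.01*j^2 + 4.4*j - 4.28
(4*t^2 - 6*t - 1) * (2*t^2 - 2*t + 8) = 8*t^4 - 20*t^3 + 42*t^2 - 46*t - 8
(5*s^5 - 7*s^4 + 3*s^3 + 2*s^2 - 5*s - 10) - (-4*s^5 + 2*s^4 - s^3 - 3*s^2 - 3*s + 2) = 9*s^5 - 9*s^4 + 4*s^3 + 5*s^2 - 2*s - 12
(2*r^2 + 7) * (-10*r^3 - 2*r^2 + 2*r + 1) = -20*r^5 - 4*r^4 - 66*r^3 - 12*r^2 + 14*r + 7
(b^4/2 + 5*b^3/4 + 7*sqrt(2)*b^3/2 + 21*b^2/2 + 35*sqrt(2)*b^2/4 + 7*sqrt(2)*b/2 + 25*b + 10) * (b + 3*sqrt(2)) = b^5/2 + 5*b^4/4 + 5*sqrt(2)*b^4 + 25*sqrt(2)*b^3/2 + 63*b^3/2 + 35*sqrt(2)*b^2 + 155*b^2/2 + 31*b + 75*sqrt(2)*b + 30*sqrt(2)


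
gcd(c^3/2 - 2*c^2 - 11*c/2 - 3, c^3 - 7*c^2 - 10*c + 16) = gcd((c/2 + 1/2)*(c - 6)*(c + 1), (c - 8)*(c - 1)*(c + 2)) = 1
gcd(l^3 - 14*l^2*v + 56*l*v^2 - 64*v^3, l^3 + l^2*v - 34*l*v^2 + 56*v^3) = l^2 - 6*l*v + 8*v^2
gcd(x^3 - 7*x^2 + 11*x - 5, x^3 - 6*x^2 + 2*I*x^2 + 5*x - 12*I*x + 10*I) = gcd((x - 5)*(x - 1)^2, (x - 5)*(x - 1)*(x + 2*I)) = x^2 - 6*x + 5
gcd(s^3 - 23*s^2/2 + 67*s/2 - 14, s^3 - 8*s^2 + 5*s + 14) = s - 7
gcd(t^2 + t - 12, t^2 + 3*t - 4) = t + 4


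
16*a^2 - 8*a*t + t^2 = (-4*a + t)^2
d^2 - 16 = (d - 4)*(d + 4)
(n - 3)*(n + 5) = n^2 + 2*n - 15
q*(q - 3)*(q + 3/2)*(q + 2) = q^4 + q^3/2 - 15*q^2/2 - 9*q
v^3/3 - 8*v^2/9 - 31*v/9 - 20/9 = (v/3 + 1/3)*(v - 5)*(v + 4/3)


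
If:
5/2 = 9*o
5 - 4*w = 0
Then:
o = 5/18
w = 5/4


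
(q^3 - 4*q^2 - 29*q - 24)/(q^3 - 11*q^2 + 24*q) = (q^2 + 4*q + 3)/(q*(q - 3))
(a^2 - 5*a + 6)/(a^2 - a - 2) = (a - 3)/(a + 1)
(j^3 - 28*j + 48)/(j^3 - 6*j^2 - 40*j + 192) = (j - 2)/(j - 8)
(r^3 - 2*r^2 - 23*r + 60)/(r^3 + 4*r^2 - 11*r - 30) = (r - 4)/(r + 2)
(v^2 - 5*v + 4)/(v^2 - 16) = (v - 1)/(v + 4)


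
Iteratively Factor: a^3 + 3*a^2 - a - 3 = (a + 1)*(a^2 + 2*a - 3) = (a + 1)*(a + 3)*(a - 1)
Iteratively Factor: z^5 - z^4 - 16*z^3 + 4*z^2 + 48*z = (z - 4)*(z^4 + 3*z^3 - 4*z^2 - 12*z) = (z - 4)*(z + 3)*(z^3 - 4*z) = z*(z - 4)*(z + 3)*(z^2 - 4) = z*(z - 4)*(z - 2)*(z + 3)*(z + 2)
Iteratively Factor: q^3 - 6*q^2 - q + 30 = (q + 2)*(q^2 - 8*q + 15) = (q - 3)*(q + 2)*(q - 5)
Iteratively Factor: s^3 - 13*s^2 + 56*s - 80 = (s - 4)*(s^2 - 9*s + 20) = (s - 4)^2*(s - 5)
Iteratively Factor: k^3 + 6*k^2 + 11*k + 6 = (k + 3)*(k^2 + 3*k + 2) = (k + 1)*(k + 3)*(k + 2)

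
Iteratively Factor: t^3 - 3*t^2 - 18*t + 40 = (t - 2)*(t^2 - t - 20) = (t - 5)*(t - 2)*(t + 4)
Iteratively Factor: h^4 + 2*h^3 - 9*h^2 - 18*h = (h + 2)*(h^3 - 9*h) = (h + 2)*(h + 3)*(h^2 - 3*h) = (h - 3)*(h + 2)*(h + 3)*(h)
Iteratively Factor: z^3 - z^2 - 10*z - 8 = (z - 4)*(z^2 + 3*z + 2) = (z - 4)*(z + 1)*(z + 2)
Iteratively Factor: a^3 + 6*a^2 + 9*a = (a + 3)*(a^2 + 3*a) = a*(a + 3)*(a + 3)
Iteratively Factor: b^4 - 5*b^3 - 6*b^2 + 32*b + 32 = (b + 1)*(b^3 - 6*b^2 + 32) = (b - 4)*(b + 1)*(b^2 - 2*b - 8) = (b - 4)*(b + 1)*(b + 2)*(b - 4)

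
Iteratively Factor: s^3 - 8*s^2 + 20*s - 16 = (s - 2)*(s^2 - 6*s + 8) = (s - 2)^2*(s - 4)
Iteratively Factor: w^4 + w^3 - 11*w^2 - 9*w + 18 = (w - 1)*(w^3 + 2*w^2 - 9*w - 18) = (w - 1)*(w + 2)*(w^2 - 9) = (w - 1)*(w + 2)*(w + 3)*(w - 3)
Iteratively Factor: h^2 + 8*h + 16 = (h + 4)*(h + 4)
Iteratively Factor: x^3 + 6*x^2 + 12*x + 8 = (x + 2)*(x^2 + 4*x + 4) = (x + 2)^2*(x + 2)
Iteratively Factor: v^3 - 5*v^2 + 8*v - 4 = (v - 2)*(v^2 - 3*v + 2) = (v - 2)^2*(v - 1)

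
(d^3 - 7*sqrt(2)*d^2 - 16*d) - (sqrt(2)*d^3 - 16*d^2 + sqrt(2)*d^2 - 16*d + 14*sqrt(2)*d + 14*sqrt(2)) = -sqrt(2)*d^3 + d^3 - 8*sqrt(2)*d^2 + 16*d^2 - 14*sqrt(2)*d - 14*sqrt(2)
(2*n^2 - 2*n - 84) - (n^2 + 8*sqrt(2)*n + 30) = n^2 - 8*sqrt(2)*n - 2*n - 114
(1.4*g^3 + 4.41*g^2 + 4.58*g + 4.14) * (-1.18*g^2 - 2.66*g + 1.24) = -1.652*g^5 - 8.9278*g^4 - 15.399*g^3 - 11.5996*g^2 - 5.3332*g + 5.1336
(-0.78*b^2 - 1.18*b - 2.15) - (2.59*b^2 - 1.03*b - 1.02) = -3.37*b^2 - 0.15*b - 1.13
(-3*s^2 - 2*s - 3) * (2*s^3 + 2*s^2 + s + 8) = -6*s^5 - 10*s^4 - 13*s^3 - 32*s^2 - 19*s - 24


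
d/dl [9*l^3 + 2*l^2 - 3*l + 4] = 27*l^2 + 4*l - 3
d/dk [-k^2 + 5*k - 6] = 5 - 2*k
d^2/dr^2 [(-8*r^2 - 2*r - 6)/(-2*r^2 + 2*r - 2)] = 2*(5*r^3 - 3*r^2 - 12*r + 5)/(r^6 - 3*r^5 + 6*r^4 - 7*r^3 + 6*r^2 - 3*r + 1)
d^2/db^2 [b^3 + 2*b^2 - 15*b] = 6*b + 4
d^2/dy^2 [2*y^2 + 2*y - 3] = 4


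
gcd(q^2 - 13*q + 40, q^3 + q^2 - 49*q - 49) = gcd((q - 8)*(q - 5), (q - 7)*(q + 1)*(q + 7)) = 1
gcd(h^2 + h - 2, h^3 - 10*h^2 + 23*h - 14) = h - 1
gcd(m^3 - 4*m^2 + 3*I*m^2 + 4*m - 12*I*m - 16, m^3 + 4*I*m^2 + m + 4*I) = m^2 + 3*I*m + 4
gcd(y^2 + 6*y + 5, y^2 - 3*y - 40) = y + 5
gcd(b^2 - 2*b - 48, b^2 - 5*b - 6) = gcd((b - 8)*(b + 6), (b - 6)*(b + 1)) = 1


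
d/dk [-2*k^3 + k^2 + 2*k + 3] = -6*k^2 + 2*k + 2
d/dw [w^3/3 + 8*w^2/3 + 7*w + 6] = w^2 + 16*w/3 + 7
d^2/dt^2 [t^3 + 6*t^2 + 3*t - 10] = 6*t + 12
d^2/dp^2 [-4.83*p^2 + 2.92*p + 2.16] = -9.66000000000000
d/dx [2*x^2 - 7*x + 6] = 4*x - 7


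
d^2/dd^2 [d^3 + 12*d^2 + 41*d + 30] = 6*d + 24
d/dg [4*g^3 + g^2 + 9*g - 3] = 12*g^2 + 2*g + 9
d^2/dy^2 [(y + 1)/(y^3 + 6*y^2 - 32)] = 6*(y^3 + 12*y + 4)/(y^7 + 10*y^6 + 12*y^5 - 136*y^4 - 256*y^3 + 768*y^2 + 1024*y - 2048)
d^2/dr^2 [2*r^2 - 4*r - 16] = 4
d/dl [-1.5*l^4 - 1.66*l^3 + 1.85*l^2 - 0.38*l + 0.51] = -6.0*l^3 - 4.98*l^2 + 3.7*l - 0.38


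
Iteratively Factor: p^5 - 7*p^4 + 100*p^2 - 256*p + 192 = (p - 2)*(p^4 - 5*p^3 - 10*p^2 + 80*p - 96) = (p - 3)*(p - 2)*(p^3 - 2*p^2 - 16*p + 32) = (p - 3)*(p - 2)*(p + 4)*(p^2 - 6*p + 8) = (p - 3)*(p - 2)^2*(p + 4)*(p - 4)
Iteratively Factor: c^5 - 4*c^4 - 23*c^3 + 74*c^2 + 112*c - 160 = (c + 4)*(c^4 - 8*c^3 + 9*c^2 + 38*c - 40) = (c - 4)*(c + 4)*(c^3 - 4*c^2 - 7*c + 10) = (c - 5)*(c - 4)*(c + 4)*(c^2 + c - 2) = (c - 5)*(c - 4)*(c + 2)*(c + 4)*(c - 1)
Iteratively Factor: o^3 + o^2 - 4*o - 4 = (o + 1)*(o^2 - 4) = (o + 1)*(o + 2)*(o - 2)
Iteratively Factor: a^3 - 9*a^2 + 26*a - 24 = (a - 3)*(a^2 - 6*a + 8) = (a - 4)*(a - 3)*(a - 2)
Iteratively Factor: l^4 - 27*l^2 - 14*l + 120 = (l + 4)*(l^3 - 4*l^2 - 11*l + 30) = (l + 3)*(l + 4)*(l^2 - 7*l + 10) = (l - 2)*(l + 3)*(l + 4)*(l - 5)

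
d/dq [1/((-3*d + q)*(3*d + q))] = -2*q/(81*d^4 - 18*d^2*q^2 + q^4)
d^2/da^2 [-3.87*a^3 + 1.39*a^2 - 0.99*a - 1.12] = 2.78 - 23.22*a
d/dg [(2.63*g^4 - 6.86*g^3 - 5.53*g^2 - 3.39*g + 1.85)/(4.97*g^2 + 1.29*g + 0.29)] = (26.1422*g^5 - 23.9161*g^4 - 14.648*g^3 + 3.74639999999999*g^2 - 21.5964*g - 3.3696)/(24.7009*g^4 + 12.8226*g^3 + 4.5467*g^2 + 0.7482*g + 0.0841)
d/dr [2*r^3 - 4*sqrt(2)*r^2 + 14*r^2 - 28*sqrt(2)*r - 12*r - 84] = 6*r^2 - 8*sqrt(2)*r + 28*r - 28*sqrt(2) - 12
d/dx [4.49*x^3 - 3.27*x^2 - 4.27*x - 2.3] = 13.47*x^2 - 6.54*x - 4.27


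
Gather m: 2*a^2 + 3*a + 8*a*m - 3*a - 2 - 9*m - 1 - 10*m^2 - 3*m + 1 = 2*a^2 - 10*m^2 + m*(8*a - 12) - 2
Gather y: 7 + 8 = 15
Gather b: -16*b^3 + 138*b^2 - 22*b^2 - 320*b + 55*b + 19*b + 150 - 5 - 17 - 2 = -16*b^3 + 116*b^2 - 246*b + 126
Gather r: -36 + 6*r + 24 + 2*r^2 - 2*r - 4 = 2*r^2 + 4*r - 16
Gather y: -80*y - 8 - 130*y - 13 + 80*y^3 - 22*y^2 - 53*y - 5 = 80*y^3 - 22*y^2 - 263*y - 26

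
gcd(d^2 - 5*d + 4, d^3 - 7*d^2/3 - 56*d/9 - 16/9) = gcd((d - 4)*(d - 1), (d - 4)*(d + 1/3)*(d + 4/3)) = d - 4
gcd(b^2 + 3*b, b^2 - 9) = b + 3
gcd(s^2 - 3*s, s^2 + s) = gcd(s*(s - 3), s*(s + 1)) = s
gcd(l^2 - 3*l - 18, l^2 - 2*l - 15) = l + 3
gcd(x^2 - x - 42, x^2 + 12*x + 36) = x + 6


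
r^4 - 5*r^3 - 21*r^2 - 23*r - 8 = (r - 8)*(r + 1)^3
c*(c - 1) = c^2 - c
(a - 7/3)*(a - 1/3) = a^2 - 8*a/3 + 7/9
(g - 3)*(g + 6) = g^2 + 3*g - 18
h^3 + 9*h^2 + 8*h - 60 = (h - 2)*(h + 5)*(h + 6)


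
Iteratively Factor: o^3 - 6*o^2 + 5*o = (o)*(o^2 - 6*o + 5) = o*(o - 1)*(o - 5)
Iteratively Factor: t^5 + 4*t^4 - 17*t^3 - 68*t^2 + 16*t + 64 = (t - 1)*(t^4 + 5*t^3 - 12*t^2 - 80*t - 64) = (t - 1)*(t + 4)*(t^3 + t^2 - 16*t - 16) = (t - 1)*(t + 1)*(t + 4)*(t^2 - 16) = (t - 4)*(t - 1)*(t + 1)*(t + 4)*(t + 4)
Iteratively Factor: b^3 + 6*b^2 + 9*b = (b)*(b^2 + 6*b + 9) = b*(b + 3)*(b + 3)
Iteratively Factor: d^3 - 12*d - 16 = (d - 4)*(d^2 + 4*d + 4) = (d - 4)*(d + 2)*(d + 2)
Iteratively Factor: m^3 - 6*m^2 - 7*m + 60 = (m + 3)*(m^2 - 9*m + 20) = (m - 5)*(m + 3)*(m - 4)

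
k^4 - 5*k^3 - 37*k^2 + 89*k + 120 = (k - 8)*(k - 3)*(k + 1)*(k + 5)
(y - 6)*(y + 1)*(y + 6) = y^3 + y^2 - 36*y - 36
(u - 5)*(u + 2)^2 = u^3 - u^2 - 16*u - 20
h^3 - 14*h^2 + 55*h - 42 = (h - 7)*(h - 6)*(h - 1)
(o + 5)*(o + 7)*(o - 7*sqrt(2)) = o^3 - 7*sqrt(2)*o^2 + 12*o^2 - 84*sqrt(2)*o + 35*o - 245*sqrt(2)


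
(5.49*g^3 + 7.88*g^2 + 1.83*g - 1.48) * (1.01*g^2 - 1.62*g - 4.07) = 5.5449*g^5 - 0.935*g^4 - 33.2616*g^3 - 36.531*g^2 - 5.0505*g + 6.0236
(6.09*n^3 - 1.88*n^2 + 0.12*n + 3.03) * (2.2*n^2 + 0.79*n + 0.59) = 13.398*n^5 + 0.6751*n^4 + 2.3719*n^3 + 5.6516*n^2 + 2.4645*n + 1.7877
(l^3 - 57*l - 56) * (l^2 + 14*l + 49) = l^5 + 14*l^4 - 8*l^3 - 854*l^2 - 3577*l - 2744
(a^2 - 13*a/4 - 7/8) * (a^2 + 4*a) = a^4 + 3*a^3/4 - 111*a^2/8 - 7*a/2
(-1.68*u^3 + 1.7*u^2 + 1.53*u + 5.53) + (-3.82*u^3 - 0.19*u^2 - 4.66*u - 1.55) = -5.5*u^3 + 1.51*u^2 - 3.13*u + 3.98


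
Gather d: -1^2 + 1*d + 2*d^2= 2*d^2 + d - 1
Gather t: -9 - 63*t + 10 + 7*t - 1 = -56*t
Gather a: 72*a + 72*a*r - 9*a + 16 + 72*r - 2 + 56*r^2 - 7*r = a*(72*r + 63) + 56*r^2 + 65*r + 14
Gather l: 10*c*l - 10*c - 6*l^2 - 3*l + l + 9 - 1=-10*c - 6*l^2 + l*(10*c - 2) + 8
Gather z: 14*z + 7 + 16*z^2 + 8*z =16*z^2 + 22*z + 7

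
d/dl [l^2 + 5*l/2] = 2*l + 5/2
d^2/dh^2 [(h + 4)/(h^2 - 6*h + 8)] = 2*((2 - 3*h)*(h^2 - 6*h + 8) + 4*(h - 3)^2*(h + 4))/(h^2 - 6*h + 8)^3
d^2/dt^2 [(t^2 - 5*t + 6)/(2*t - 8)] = 2/(t^3 - 12*t^2 + 48*t - 64)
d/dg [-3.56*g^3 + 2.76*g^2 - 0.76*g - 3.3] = -10.68*g^2 + 5.52*g - 0.76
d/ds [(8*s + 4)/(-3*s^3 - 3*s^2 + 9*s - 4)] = 4*(12*s^3 + 15*s^2 + 6*s - 17)/(9*s^6 + 18*s^5 - 45*s^4 - 30*s^3 + 105*s^2 - 72*s + 16)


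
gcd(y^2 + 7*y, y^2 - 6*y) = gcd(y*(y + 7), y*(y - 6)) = y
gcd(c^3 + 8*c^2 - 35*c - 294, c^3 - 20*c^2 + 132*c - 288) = c - 6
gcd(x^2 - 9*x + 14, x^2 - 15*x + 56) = x - 7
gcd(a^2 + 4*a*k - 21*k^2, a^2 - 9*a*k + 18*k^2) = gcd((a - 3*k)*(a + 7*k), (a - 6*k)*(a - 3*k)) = a - 3*k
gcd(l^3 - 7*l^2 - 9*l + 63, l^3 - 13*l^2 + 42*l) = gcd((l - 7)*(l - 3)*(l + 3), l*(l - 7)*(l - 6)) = l - 7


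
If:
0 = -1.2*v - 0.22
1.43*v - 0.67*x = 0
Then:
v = -0.18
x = -0.39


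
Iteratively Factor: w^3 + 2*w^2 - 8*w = (w)*(w^2 + 2*w - 8) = w*(w + 4)*(w - 2)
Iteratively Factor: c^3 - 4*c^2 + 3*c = (c - 1)*(c^2 - 3*c) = c*(c - 1)*(c - 3)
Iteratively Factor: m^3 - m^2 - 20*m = (m + 4)*(m^2 - 5*m) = m*(m + 4)*(m - 5)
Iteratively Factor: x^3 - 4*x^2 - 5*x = (x)*(x^2 - 4*x - 5) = x*(x - 5)*(x + 1)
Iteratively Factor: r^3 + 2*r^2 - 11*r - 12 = (r + 1)*(r^2 + r - 12) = (r + 1)*(r + 4)*(r - 3)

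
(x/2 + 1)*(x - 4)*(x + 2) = x^3/2 - 6*x - 8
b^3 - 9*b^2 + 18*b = b*(b - 6)*(b - 3)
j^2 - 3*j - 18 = (j - 6)*(j + 3)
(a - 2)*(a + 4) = a^2 + 2*a - 8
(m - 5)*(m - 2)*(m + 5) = m^3 - 2*m^2 - 25*m + 50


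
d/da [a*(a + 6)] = 2*a + 6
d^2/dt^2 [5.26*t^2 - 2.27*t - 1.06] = 10.5200000000000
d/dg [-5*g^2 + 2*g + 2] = 2 - 10*g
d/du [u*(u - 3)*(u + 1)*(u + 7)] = 4*u^3 + 15*u^2 - 34*u - 21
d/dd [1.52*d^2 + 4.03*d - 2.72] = 3.04*d + 4.03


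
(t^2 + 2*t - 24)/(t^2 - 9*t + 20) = (t + 6)/(t - 5)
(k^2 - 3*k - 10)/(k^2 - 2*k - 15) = (k + 2)/(k + 3)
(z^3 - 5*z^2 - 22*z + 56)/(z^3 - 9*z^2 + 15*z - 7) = (z^2 + 2*z - 8)/(z^2 - 2*z + 1)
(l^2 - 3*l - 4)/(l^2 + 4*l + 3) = (l - 4)/(l + 3)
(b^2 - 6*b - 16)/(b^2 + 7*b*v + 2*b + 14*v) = (b - 8)/(b + 7*v)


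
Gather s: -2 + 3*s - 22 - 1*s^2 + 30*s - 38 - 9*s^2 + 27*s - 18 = -10*s^2 + 60*s - 80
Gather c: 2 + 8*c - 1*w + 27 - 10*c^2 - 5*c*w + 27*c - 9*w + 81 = -10*c^2 + c*(35 - 5*w) - 10*w + 110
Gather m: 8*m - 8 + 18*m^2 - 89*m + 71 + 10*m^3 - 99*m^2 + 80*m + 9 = 10*m^3 - 81*m^2 - m + 72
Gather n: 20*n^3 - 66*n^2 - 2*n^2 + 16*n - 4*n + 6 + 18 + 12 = 20*n^3 - 68*n^2 + 12*n + 36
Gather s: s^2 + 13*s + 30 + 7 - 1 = s^2 + 13*s + 36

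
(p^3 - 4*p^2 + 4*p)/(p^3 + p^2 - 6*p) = (p - 2)/(p + 3)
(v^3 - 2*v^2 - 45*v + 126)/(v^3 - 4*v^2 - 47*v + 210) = (v - 3)/(v - 5)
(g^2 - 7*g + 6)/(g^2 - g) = (g - 6)/g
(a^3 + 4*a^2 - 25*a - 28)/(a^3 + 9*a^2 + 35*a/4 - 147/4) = 4*(a^2 - 3*a - 4)/(4*a^2 + 8*a - 21)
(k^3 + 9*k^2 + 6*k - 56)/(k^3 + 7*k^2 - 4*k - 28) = (k + 4)/(k + 2)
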